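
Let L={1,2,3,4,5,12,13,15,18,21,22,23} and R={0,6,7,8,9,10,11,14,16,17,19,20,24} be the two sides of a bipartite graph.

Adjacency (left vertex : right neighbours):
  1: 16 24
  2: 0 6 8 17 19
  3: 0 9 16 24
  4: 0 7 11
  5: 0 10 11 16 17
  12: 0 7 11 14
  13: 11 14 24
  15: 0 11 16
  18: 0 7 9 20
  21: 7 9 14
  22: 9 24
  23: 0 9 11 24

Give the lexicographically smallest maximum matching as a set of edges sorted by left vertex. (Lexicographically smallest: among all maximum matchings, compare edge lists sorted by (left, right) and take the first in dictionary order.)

Lex-smallest maximum matching: {(1,16), (2,6), (3,0), (4,7), (5,10), (12,11), (13,14), (18,20), (21,9), (22,24)}

|M| = 10 (so the lex-smallest maximum matching has 10 edges)
process left vertices in ascending order; for each, take the smallest-labelled available neighbour that still permits 10 edges overall, or leave it unmatched if none does
lex-smallest matching: {1-16, 2-6, 3-0, 4-7, 5-10, 12-11, 13-14, 18-20, 21-9, 22-24}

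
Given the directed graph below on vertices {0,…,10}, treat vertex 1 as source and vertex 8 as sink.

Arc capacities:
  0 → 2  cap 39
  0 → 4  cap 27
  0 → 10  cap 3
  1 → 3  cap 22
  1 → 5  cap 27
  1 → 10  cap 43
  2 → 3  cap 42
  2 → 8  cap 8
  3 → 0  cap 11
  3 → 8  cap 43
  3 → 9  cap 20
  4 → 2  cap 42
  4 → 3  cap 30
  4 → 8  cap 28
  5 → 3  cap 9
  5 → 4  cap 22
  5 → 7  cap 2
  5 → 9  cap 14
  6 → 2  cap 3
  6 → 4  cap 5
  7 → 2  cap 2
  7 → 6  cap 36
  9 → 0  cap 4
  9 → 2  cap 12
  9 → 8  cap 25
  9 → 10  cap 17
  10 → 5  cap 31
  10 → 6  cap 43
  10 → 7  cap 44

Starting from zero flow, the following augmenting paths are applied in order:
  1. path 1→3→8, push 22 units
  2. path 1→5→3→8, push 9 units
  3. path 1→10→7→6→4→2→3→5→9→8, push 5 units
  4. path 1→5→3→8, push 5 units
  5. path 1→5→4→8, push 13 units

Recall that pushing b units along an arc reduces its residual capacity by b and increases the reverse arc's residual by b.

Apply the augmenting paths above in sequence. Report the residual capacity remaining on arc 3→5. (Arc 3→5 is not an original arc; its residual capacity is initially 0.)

after path 1 (1→3→8, push 22): res(3,5)=0
after path 2 (1→5→3→8, push 9): res(3,5)=9
after path 3 (1→10→7→6→4→2→3→5→9→8, push 5): res(3,5)=4
after path 4 (1→5→3→8, push 5): res(3,5)=9
after path 5 (1→5→4→8, push 13): res(3,5)=9

Residual capacity of (3,5): 9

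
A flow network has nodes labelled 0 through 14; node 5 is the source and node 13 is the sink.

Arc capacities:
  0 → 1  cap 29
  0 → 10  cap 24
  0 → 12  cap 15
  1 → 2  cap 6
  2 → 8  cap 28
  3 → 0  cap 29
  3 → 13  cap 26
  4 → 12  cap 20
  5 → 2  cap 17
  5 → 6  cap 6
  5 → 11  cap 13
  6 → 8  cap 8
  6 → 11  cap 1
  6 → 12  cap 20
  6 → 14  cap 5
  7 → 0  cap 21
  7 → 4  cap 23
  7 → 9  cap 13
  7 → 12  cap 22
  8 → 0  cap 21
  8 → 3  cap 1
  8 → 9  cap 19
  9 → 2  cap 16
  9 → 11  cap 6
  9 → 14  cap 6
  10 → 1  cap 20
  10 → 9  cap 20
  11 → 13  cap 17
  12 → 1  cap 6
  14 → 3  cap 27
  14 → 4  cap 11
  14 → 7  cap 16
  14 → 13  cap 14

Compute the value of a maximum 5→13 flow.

augment #1: 5→11→13 bottleneck 13, total now 13
augment #2: 5→6→11→13 bottleneck 1, total now 14
augment #3: 5→6→14→13 bottleneck 5, total now 19
augment #4: 5→2→8→3→13 bottleneck 1, total now 20
augment #5: 5→2→8→9→11→13 bottleneck 3, total now 23
augment #6: 5→2→8→9→14→13 bottleneck 6, total now 29

Maximum flow value: 29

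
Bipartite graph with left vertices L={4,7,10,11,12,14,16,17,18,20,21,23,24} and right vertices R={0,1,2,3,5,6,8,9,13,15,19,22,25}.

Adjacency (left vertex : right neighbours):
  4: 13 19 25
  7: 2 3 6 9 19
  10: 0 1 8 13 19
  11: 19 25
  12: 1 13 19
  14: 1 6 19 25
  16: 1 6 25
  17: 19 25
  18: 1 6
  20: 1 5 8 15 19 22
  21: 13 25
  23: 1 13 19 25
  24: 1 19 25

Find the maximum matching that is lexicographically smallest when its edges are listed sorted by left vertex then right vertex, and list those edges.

|M| = 8 (so the lex-smallest maximum matching has 8 edges)
process left vertices in ascending order; for each, take the smallest-labelled available neighbour that still permits 8 edges overall, or leave it unmatched if none does
lex-smallest matching: {4-13, 7-2, 10-0, 11-19, 12-1, 14-6, 16-25, 20-5}

Lex-smallest maximum matching: {(4,13), (7,2), (10,0), (11,19), (12,1), (14,6), (16,25), (20,5)}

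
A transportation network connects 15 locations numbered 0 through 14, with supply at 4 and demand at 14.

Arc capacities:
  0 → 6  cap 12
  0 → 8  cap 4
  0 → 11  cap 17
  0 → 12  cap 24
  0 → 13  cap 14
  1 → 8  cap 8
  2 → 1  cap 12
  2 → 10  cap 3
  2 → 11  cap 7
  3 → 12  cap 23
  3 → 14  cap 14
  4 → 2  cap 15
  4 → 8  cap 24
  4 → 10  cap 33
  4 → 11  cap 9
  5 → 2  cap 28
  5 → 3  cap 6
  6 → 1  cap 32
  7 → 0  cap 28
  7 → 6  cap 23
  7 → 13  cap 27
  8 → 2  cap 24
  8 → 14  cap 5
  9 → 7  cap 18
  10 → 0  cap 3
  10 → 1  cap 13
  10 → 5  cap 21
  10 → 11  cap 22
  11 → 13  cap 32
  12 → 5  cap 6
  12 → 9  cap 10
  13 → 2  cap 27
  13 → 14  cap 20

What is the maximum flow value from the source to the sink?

Maximum flow value: 31

augment #1: 4→8→14 bottleneck 5, total now 5
augment #2: 4→11→13→14 bottleneck 9, total now 14
augment #3: 4→2→11→13→14 bottleneck 7, total now 21
augment #4: 4→10→0→13→14 bottleneck 3, total now 24
augment #5: 4→10→5→3→14 bottleneck 6, total now 30
augment #6: 4→10→11→13→14 bottleneck 1, total now 31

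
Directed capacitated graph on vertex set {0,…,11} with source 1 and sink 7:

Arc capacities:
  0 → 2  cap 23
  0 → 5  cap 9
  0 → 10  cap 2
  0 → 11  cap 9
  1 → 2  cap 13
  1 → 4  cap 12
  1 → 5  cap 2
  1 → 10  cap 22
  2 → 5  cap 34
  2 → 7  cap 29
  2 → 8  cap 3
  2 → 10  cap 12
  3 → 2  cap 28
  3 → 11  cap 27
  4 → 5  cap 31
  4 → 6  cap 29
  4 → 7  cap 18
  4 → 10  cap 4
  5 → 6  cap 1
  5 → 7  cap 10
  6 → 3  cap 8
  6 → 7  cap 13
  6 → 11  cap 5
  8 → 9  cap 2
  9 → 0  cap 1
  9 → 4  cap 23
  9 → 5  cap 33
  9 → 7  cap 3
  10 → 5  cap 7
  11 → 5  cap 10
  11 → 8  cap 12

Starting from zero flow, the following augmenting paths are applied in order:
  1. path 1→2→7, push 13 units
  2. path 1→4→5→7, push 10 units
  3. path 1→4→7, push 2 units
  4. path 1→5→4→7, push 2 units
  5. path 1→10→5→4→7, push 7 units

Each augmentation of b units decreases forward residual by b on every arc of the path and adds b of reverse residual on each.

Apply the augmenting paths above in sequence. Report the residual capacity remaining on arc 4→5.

after path 1 (1→2→7, push 13): res(4,5)=31
after path 2 (1→4→5→7, push 10): res(4,5)=21
after path 3 (1→4→7, push 2): res(4,5)=21
after path 4 (1→5→4→7, push 2): res(4,5)=23
after path 5 (1→10→5→4→7, push 7): res(4,5)=30

Residual capacity of (4,5): 30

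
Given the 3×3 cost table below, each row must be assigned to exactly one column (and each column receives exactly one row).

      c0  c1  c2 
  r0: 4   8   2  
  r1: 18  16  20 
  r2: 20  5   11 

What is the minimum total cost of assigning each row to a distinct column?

Minimum assignment cost: 25

optimal assignment: row0→col2 (cost 2), row1→col0 (cost 18), row2→col1 (cost 5)
total = 2 + 18 + 5 = 25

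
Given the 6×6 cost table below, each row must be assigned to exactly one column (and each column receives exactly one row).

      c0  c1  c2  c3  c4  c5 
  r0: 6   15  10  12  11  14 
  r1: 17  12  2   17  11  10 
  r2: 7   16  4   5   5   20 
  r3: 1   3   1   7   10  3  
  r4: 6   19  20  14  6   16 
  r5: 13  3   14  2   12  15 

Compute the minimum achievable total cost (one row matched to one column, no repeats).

optimal assignment: row0→col0 (cost 6), row1→col2 (cost 2), row2→col3 (cost 5), row3→col5 (cost 3), row4→col4 (cost 6), row5→col1 (cost 3)
total = 6 + 2 + 5 + 3 + 6 + 3 = 25

Minimum assignment cost: 25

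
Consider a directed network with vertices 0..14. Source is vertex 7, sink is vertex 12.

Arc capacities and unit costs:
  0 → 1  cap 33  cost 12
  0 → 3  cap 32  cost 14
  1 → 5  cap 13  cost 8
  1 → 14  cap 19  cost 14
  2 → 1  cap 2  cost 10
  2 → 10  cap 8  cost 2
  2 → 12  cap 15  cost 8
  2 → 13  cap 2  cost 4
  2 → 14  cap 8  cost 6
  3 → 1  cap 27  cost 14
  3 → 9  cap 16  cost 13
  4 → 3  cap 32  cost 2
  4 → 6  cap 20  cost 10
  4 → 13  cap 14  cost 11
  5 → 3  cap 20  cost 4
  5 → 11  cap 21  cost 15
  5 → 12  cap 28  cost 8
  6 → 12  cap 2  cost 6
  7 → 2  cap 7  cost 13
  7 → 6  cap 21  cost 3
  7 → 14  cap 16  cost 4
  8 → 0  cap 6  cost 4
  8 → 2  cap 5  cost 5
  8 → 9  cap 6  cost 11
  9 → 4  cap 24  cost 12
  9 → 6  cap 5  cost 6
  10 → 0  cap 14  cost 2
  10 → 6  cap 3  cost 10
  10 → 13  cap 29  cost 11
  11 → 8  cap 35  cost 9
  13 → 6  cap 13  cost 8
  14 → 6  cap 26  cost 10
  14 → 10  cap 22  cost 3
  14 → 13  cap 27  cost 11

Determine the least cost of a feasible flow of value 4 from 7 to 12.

shortest-cost path #1: 7→6→12 push 2 @ unit cost 9 (adds 18)
shortest-cost path #2: 7→2→12 push 2 @ unit cost 21 (adds 42)
total cost = 60

Minimum cost for 4 units: 60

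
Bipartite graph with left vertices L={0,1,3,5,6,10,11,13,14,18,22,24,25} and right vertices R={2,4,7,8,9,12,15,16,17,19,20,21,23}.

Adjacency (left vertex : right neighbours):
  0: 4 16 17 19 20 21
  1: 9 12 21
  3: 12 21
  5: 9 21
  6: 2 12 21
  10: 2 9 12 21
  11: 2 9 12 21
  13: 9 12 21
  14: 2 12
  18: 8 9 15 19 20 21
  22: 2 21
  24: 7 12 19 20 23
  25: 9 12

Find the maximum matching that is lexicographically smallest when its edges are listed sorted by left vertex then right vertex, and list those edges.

|M| = 7 (so the lex-smallest maximum matching has 7 edges)
process left vertices in ascending order; for each, take the smallest-labelled available neighbour that still permits 7 edges overall, or leave it unmatched if none does
lex-smallest matching: {0-4, 1-9, 3-12, 5-21, 6-2, 18-8, 24-7}

Lex-smallest maximum matching: {(0,4), (1,9), (3,12), (5,21), (6,2), (18,8), (24,7)}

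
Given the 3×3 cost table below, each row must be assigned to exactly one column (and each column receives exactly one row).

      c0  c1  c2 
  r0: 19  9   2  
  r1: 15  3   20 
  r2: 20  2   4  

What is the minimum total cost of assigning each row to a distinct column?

optimal assignment: row0→col2 (cost 2), row1→col0 (cost 15), row2→col1 (cost 2)
total = 2 + 15 + 2 = 19

Minimum assignment cost: 19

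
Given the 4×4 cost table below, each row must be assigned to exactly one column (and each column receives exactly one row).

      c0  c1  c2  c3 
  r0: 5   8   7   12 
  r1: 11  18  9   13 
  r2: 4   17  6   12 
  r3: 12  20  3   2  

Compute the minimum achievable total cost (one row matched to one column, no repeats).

optimal assignment: row0→col1 (cost 8), row1→col2 (cost 9), row2→col0 (cost 4), row3→col3 (cost 2)
total = 8 + 9 + 4 + 2 = 23

Minimum assignment cost: 23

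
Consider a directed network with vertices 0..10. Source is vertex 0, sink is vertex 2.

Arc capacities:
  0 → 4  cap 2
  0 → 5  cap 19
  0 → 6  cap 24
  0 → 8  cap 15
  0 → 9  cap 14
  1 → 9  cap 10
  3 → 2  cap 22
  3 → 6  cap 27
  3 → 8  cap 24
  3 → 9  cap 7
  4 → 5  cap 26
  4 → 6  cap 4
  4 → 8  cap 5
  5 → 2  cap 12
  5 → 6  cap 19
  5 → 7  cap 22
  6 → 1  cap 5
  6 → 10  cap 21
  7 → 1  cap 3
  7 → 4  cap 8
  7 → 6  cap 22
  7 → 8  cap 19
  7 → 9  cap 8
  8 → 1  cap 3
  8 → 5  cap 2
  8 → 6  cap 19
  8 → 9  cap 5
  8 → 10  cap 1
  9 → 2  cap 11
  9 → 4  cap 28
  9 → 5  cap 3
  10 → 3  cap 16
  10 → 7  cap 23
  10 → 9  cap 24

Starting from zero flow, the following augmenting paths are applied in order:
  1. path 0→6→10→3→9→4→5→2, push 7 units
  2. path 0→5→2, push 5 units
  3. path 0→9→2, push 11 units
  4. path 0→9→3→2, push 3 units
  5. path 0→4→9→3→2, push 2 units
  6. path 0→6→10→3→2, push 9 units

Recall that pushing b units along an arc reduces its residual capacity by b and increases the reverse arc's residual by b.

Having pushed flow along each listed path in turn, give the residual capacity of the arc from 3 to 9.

after path 1 (0→6→10→3→9→4→5→2, push 7): res(3,9)=0
after path 2 (0→5→2, push 5): res(3,9)=0
after path 3 (0→9→2, push 11): res(3,9)=0
after path 4 (0→9→3→2, push 3): res(3,9)=3
after path 5 (0→4→9→3→2, push 2): res(3,9)=5
after path 6 (0→6→10→3→2, push 9): res(3,9)=5

Residual capacity of (3,9): 5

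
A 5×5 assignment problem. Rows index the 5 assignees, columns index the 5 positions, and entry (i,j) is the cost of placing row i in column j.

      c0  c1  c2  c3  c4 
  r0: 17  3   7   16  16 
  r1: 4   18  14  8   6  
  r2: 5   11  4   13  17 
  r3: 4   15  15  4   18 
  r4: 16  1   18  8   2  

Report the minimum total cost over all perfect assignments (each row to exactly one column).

Minimum assignment cost: 17

optimal assignment: row0→col1 (cost 3), row1→col0 (cost 4), row2→col2 (cost 4), row3→col3 (cost 4), row4→col4 (cost 2)
total = 3 + 4 + 4 + 4 + 2 = 17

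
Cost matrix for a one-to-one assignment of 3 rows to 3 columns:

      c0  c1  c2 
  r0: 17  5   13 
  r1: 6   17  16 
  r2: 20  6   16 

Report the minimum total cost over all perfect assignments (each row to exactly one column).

optimal assignment: row0→col2 (cost 13), row1→col0 (cost 6), row2→col1 (cost 6)
total = 13 + 6 + 6 = 25

Minimum assignment cost: 25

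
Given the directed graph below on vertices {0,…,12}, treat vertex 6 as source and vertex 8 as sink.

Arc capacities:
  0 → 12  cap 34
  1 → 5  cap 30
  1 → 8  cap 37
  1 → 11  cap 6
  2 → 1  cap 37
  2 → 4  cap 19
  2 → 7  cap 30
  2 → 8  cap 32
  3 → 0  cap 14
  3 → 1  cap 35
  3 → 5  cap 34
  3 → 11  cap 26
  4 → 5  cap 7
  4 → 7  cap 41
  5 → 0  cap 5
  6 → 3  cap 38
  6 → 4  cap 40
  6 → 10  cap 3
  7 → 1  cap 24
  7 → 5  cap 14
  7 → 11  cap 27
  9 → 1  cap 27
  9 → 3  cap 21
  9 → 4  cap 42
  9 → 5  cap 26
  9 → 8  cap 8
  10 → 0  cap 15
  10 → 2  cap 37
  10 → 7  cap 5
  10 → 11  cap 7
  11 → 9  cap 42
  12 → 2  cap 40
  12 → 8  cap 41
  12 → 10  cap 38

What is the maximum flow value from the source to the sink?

Maximum flow value: 67

augment #1: 6→3→1→8 bottleneck 35, total now 35
augment #2: 6→10→2→8 bottleneck 3, total now 38
augment #3: 6→3→0→12→8 bottleneck 3, total now 41
augment #4: 6→4→7→1→8 bottleneck 2, total now 43
augment #5: 6→4→5→0→12→8 bottleneck 5, total now 48
augment #6: 6→4→7→11→9→8 bottleneck 8, total now 56
augment #7: 6→4→7→1→3→0→12→8 bottleneck 11, total now 67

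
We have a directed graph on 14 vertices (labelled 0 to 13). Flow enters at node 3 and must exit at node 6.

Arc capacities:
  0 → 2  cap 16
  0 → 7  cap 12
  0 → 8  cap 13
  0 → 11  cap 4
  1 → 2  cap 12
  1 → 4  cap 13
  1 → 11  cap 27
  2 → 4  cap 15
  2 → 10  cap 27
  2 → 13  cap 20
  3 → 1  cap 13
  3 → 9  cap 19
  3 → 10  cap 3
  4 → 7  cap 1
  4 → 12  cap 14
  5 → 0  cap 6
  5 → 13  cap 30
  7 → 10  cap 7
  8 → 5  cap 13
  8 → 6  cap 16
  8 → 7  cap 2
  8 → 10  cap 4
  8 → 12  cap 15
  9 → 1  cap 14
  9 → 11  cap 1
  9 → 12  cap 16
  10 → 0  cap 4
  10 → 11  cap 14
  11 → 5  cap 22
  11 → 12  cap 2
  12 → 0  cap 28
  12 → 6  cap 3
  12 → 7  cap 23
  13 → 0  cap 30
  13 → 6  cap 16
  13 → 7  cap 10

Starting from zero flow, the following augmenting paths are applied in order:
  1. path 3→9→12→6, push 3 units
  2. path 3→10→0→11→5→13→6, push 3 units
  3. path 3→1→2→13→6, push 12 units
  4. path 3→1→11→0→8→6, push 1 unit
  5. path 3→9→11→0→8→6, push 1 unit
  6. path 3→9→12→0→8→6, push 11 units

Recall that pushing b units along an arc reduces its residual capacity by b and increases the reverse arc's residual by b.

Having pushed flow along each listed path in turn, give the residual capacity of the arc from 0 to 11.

Residual capacity of (0,11): 3

after path 1 (3→9→12→6, push 3): res(0,11)=4
after path 2 (3→10→0→11→5→13→6, push 3): res(0,11)=1
after path 3 (3→1→2→13→6, push 12): res(0,11)=1
after path 4 (3→1→11→0→8→6, push 1): res(0,11)=2
after path 5 (3→9→11→0→8→6, push 1): res(0,11)=3
after path 6 (3→9→12→0→8→6, push 11): res(0,11)=3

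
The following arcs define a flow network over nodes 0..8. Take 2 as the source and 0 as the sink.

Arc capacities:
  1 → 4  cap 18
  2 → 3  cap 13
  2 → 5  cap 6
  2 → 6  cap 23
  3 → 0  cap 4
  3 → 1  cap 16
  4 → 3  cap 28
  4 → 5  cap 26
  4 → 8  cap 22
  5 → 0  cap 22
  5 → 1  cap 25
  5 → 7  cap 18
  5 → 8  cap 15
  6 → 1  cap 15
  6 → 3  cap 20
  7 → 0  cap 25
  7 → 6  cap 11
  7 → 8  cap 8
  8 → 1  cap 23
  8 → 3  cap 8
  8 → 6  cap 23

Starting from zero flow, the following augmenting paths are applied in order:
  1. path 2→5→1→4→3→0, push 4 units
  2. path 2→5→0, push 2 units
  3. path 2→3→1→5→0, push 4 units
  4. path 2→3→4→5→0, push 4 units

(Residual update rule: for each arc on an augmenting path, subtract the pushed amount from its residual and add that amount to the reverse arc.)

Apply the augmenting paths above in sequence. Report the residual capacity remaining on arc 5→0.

after path 1 (2→5→1→4→3→0, push 4): res(5,0)=22
after path 2 (2→5→0, push 2): res(5,0)=20
after path 3 (2→3→1→5→0, push 4): res(5,0)=16
after path 4 (2→3→4→5→0, push 4): res(5,0)=12

Residual capacity of (5,0): 12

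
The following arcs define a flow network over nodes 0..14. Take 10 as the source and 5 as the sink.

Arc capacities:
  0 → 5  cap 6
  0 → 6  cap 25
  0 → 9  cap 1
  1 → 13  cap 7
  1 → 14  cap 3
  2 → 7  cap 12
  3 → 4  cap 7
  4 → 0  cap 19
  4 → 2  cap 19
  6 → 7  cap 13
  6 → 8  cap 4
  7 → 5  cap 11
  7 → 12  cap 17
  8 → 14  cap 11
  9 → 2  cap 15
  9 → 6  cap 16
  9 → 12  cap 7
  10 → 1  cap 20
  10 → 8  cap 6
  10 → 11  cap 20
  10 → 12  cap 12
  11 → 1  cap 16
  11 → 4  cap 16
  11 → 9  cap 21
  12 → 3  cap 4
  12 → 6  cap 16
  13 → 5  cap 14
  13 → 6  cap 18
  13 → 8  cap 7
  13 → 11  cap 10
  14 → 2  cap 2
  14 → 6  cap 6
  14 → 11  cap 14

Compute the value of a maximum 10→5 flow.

Maximum flow value: 24

augment #1: 10→1→13→5 bottleneck 7, total now 7
augment #2: 10→11→4→0→5 bottleneck 6, total now 13
augment #3: 10→12→6→7→5 bottleneck 11, total now 24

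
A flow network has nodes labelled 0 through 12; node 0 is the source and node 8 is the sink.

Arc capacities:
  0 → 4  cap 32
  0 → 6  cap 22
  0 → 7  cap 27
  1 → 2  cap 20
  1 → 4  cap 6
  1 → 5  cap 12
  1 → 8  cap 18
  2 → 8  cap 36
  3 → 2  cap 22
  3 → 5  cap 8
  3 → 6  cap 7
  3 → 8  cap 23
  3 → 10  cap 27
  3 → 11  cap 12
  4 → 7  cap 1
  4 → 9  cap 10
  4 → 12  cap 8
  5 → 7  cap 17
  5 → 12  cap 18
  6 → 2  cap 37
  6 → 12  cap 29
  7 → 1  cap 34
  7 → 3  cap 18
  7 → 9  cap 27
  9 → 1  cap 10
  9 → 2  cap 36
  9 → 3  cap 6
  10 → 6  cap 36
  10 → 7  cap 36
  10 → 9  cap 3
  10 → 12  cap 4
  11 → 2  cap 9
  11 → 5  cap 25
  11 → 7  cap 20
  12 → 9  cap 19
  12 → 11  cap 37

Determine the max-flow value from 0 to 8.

augment #1: 0→6→2→8 bottleneck 22, total now 22
augment #2: 0→7→1→8 bottleneck 18, total now 40
augment #3: 0→7→3→8 bottleneck 9, total now 49
augment #4: 0→4→7→3→8 bottleneck 1, total now 50
augment #5: 0→4→9→2→8 bottleneck 10, total now 60
augment #6: 0→4→12→9→2→8 bottleneck 4, total now 64
augment #7: 0→4→12→9→3→8 bottleneck 4, total now 68

Maximum flow value: 68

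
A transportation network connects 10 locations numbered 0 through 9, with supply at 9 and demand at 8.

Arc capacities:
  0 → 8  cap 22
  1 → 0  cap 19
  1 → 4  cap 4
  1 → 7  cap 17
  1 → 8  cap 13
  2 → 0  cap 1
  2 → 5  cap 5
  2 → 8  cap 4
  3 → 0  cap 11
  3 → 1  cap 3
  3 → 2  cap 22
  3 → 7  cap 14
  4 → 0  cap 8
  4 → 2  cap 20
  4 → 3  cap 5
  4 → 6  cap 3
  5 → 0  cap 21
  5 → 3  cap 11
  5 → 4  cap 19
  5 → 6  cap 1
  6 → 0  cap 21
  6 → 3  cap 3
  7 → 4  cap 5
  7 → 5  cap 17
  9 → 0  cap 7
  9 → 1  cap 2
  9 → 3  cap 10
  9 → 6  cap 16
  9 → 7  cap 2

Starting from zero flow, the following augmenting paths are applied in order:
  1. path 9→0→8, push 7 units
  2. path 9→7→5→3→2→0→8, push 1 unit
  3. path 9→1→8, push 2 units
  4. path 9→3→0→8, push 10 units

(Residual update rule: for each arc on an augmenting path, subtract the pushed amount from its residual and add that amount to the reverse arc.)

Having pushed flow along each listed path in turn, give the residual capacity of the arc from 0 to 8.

after path 1 (9→0→8, push 7): res(0,8)=15
after path 2 (9→7→5→3→2→0→8, push 1): res(0,8)=14
after path 3 (9→1→8, push 2): res(0,8)=14
after path 4 (9→3→0→8, push 10): res(0,8)=4

Residual capacity of (0,8): 4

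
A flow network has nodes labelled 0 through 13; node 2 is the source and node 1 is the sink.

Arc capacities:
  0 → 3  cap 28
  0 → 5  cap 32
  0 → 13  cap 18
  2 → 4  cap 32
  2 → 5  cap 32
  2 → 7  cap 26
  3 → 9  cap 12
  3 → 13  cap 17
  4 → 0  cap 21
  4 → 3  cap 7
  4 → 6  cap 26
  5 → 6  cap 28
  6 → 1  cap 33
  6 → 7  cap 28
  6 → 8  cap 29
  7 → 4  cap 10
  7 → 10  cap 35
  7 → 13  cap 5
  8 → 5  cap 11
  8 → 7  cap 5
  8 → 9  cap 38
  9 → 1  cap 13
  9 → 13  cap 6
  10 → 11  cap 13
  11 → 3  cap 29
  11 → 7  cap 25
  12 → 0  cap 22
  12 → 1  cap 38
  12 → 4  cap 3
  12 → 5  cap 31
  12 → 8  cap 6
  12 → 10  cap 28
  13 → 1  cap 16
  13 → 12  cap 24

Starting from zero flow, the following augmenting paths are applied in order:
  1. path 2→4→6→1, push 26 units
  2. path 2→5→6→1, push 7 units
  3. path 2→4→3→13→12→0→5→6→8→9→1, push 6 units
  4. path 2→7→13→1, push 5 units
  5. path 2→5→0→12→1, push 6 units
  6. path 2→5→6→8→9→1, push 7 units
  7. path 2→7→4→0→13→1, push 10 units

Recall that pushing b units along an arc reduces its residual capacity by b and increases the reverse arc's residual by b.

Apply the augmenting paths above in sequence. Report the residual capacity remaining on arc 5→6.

after path 1 (2→4→6→1, push 26): res(5,6)=28
after path 2 (2→5→6→1, push 7): res(5,6)=21
after path 3 (2→4→3→13→12→0→5→6→8→9→1, push 6): res(5,6)=15
after path 4 (2→7→13→1, push 5): res(5,6)=15
after path 5 (2→5→0→12→1, push 6): res(5,6)=15
after path 6 (2→5→6→8→9→1, push 7): res(5,6)=8
after path 7 (2→7→4→0→13→1, push 10): res(5,6)=8

Residual capacity of (5,6): 8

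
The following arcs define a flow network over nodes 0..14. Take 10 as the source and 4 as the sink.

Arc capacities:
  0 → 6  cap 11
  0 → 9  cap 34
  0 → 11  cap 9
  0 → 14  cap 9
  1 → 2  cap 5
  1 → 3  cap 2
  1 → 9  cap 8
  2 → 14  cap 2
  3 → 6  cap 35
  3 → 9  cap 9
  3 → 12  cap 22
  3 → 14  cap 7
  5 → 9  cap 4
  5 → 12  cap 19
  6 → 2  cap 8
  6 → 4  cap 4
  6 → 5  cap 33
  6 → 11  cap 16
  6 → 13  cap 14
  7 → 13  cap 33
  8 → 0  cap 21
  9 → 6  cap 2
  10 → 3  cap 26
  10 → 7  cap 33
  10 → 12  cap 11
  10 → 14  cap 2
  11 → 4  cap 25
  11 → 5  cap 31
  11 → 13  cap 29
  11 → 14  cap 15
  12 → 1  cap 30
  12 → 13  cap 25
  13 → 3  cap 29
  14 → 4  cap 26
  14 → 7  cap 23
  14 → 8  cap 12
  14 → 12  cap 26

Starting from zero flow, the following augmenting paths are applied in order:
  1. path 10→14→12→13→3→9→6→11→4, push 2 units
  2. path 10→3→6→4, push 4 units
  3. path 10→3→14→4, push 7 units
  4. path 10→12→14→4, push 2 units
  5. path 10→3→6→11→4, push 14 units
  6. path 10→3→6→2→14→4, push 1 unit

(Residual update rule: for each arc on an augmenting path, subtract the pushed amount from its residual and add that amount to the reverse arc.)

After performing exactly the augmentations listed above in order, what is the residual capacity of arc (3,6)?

after path 1 (10→14→12→13→3→9→6→11→4, push 2): res(3,6)=35
after path 2 (10→3→6→4, push 4): res(3,6)=31
after path 3 (10→3→14→4, push 7): res(3,6)=31
after path 4 (10→12→14→4, push 2): res(3,6)=31
after path 5 (10→3→6→11→4, push 14): res(3,6)=17
after path 6 (10→3→6→2→14→4, push 1): res(3,6)=16

Residual capacity of (3,6): 16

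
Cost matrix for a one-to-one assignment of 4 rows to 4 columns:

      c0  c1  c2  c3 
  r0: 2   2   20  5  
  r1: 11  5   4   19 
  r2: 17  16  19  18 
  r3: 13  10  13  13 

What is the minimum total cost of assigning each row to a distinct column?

Minimum assignment cost: 34

optimal assignment: row0→col0 (cost 2), row1→col2 (cost 4), row2→col3 (cost 18), row3→col1 (cost 10)
total = 2 + 4 + 18 + 10 = 34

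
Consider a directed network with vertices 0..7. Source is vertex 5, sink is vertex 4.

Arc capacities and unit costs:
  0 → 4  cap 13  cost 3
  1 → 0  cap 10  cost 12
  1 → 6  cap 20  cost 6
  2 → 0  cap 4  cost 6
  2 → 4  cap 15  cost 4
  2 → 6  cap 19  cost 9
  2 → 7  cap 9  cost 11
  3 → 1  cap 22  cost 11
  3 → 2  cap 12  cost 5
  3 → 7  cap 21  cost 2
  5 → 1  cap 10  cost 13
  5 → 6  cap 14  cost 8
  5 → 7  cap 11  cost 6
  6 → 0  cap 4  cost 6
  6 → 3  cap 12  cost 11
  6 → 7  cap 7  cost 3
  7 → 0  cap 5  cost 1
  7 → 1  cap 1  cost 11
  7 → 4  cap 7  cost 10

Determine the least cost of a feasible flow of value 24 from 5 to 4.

shortest-cost path #1: 5→7→0→4 push 5 @ unit cost 10 (adds 50)
shortest-cost path #2: 5→7→4 push 6 @ unit cost 16 (adds 96)
shortest-cost path #3: 5→6→0→4 push 4 @ unit cost 17 (adds 68)
shortest-cost path #4: 5→6→7→4 push 1 @ unit cost 21 (adds 21)
shortest-cost path #5: 5→1→0→4 push 4 @ unit cost 28 (adds 112)
shortest-cost path #6: 5→6→3→2→4 push 4 @ unit cost 28 (adds 112)
total cost = 459

Minimum cost for 24 units: 459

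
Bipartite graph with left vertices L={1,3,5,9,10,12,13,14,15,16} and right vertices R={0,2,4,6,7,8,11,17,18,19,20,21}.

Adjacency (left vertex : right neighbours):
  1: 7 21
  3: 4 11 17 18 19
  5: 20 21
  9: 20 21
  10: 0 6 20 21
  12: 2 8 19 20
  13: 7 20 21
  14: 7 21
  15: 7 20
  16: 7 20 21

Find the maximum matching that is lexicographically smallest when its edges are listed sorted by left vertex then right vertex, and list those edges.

Lex-smallest maximum matching: {(1,7), (3,4), (5,20), (9,21), (10,0), (12,2)}

|M| = 6 (so the lex-smallest maximum matching has 6 edges)
process left vertices in ascending order; for each, take the smallest-labelled available neighbour that still permits 6 edges overall, or leave it unmatched if none does
lex-smallest matching: {1-7, 3-4, 5-20, 9-21, 10-0, 12-2}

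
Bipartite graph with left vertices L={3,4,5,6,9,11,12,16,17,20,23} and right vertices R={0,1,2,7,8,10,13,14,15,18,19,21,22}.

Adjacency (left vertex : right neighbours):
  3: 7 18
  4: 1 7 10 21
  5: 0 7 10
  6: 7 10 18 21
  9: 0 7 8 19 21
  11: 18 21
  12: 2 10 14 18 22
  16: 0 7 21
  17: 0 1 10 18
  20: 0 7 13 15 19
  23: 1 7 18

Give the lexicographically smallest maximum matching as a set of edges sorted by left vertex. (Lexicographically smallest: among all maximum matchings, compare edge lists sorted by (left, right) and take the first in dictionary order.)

Lex-smallest maximum matching: {(3,7), (4,1), (5,0), (6,10), (9,8), (11,18), (12,2), (16,21), (20,13)}

|M| = 9 (so the lex-smallest maximum matching has 9 edges)
process left vertices in ascending order; for each, take the smallest-labelled available neighbour that still permits 9 edges overall, or leave it unmatched if none does
lex-smallest matching: {3-7, 4-1, 5-0, 6-10, 9-8, 11-18, 12-2, 16-21, 20-13}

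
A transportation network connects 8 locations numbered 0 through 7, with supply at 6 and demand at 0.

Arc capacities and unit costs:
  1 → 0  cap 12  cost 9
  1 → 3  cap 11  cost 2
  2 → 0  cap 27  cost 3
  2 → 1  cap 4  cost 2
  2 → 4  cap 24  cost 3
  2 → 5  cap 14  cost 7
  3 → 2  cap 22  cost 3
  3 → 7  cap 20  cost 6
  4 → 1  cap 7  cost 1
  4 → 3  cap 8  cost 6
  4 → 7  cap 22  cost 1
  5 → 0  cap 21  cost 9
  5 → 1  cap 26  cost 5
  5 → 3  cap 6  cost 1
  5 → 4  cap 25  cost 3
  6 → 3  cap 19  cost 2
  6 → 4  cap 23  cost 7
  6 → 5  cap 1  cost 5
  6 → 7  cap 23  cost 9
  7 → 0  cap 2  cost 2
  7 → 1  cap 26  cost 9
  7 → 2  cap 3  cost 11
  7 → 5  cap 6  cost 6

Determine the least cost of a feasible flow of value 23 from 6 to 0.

shortest-cost path #1: 6→3→2→0 push 19 @ unit cost 8 (adds 152)
shortest-cost path #2: 6→4→7→0 push 2 @ unit cost 10 (adds 20)
shortest-cost path #3: 6→5→3→2→0 push 1 @ unit cost 12 (adds 12)
shortest-cost path #4: 6→4→1→3→2→0 push 1 @ unit cost 16 (adds 16)
total cost = 200

Minimum cost for 23 units: 200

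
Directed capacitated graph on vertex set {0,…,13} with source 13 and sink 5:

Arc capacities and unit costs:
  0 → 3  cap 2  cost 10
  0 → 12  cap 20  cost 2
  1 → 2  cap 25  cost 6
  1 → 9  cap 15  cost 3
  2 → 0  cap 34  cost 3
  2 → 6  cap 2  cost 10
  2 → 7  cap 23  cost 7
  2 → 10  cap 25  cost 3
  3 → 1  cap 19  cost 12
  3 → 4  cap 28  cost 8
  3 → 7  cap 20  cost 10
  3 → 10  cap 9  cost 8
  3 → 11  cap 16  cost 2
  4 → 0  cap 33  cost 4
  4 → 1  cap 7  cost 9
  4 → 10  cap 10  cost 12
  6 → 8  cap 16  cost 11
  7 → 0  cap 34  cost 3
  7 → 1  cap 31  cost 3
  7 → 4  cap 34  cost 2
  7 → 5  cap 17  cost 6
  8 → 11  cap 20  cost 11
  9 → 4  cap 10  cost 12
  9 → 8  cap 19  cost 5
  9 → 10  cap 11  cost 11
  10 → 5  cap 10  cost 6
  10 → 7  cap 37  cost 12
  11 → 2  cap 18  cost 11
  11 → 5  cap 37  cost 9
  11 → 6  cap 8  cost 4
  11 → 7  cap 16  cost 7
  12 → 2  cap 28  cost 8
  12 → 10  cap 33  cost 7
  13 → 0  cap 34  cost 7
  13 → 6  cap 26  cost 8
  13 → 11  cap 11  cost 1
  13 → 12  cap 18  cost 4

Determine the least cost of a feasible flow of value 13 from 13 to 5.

Minimum cost for 13 units: 144

shortest-cost path #1: 13→11→5 push 11 @ unit cost 10 (adds 110)
shortest-cost path #2: 13→12→10→5 push 2 @ unit cost 17 (adds 34)
total cost = 144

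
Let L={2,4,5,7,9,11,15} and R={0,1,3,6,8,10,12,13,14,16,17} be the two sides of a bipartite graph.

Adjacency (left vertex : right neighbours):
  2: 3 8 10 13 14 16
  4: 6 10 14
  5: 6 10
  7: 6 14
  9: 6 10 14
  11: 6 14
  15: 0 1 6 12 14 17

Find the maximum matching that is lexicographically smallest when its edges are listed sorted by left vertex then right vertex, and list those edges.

Lex-smallest maximum matching: {(2,3), (4,6), (5,10), (7,14), (15,0)}

|M| = 5 (so the lex-smallest maximum matching has 5 edges)
process left vertices in ascending order; for each, take the smallest-labelled available neighbour that still permits 5 edges overall, or leave it unmatched if none does
lex-smallest matching: {2-3, 4-6, 5-10, 7-14, 15-0}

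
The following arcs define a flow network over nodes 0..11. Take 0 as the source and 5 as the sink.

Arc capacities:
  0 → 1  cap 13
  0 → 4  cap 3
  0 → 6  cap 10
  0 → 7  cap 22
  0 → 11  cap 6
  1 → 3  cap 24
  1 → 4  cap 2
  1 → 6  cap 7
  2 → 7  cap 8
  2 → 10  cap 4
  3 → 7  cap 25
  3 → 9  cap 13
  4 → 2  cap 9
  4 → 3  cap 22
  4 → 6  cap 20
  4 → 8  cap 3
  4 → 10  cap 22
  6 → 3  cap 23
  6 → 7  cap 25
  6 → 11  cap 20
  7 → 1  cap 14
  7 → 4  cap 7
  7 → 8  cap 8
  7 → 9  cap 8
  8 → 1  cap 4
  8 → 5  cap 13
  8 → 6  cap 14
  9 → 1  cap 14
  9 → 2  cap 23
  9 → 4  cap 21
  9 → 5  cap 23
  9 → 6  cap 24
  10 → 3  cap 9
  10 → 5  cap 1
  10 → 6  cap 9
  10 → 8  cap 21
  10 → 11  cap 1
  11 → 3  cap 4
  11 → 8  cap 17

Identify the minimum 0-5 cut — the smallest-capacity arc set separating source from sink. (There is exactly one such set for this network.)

Min-cut arcs: {(3,9), (7,9), (8,5), (10,5)} (total capacity 35)

augment #1: 0→4→8→5 push 3
augment #2: 0→7→8→5 push 8
augment #3: 0→7→9→5 push 8
augment #4: 0→11→8→5 push 2
augment #5: 0→1→3→9→5 push 13
augment #6: 0→7→4→10→5 push 1
max flow = 35; residual-reachable set from 0 gives S-side
cut edges (S→T): {(3,9), (7,9), (8,5), (10,5)} total cap 35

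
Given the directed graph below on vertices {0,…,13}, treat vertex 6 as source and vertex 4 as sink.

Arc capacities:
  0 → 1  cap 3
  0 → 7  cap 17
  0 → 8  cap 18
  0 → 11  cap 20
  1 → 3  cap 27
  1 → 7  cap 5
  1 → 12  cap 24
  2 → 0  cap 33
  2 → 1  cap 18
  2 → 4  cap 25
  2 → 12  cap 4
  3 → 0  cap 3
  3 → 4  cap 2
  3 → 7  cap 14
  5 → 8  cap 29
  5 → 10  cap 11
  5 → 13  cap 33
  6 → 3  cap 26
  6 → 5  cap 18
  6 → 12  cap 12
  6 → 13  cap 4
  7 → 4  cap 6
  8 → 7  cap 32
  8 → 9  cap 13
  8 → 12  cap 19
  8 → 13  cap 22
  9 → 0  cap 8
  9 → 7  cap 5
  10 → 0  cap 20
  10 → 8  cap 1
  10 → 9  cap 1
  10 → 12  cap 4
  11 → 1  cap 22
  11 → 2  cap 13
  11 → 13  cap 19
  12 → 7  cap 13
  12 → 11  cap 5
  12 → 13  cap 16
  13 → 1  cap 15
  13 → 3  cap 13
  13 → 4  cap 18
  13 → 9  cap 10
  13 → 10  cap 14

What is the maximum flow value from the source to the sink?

augment #1: 6→3→4 bottleneck 2, total now 2
augment #2: 6→13→4 bottleneck 4, total now 6
augment #3: 6→3→7→4 bottleneck 6, total now 12
augment #4: 6→5→13→4 bottleneck 14, total now 26
augment #5: 6→12→11→2→4 bottleneck 5, total now 31
augment #6: 6→3→0→11→2→4 bottleneck 3, total now 34
augment #7: 6→5→10→0→11→2→4 bottleneck 4, total now 38
augment #8: 6→12→13→9→0→11→2→4 bottleneck 1, total now 39

Maximum flow value: 39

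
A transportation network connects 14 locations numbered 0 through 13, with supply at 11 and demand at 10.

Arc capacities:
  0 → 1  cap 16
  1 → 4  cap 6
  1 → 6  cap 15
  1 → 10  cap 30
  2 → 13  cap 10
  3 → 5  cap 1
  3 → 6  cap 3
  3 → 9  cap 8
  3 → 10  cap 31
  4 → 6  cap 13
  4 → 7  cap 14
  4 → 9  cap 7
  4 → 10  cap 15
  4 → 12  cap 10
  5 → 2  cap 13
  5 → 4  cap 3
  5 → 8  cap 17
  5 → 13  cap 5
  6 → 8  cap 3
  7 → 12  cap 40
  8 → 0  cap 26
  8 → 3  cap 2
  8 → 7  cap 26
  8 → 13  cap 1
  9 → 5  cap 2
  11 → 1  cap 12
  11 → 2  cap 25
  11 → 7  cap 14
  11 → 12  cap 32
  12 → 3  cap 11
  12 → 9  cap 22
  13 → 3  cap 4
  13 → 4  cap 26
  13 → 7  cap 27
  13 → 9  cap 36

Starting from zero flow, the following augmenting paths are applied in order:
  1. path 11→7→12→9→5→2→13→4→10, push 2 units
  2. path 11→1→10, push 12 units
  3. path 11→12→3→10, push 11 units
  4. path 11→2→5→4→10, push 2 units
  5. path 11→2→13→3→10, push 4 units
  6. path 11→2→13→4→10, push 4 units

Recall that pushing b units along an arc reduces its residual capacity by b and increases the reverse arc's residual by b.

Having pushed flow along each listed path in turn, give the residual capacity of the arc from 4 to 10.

Residual capacity of (4,10): 7

after path 1 (11→7→12→9→5→2→13→4→10, push 2): res(4,10)=13
after path 2 (11→1→10, push 12): res(4,10)=13
after path 3 (11→12→3→10, push 11): res(4,10)=13
after path 4 (11→2→5→4→10, push 2): res(4,10)=11
after path 5 (11→2→13→3→10, push 4): res(4,10)=11
after path 6 (11→2→13→4→10, push 4): res(4,10)=7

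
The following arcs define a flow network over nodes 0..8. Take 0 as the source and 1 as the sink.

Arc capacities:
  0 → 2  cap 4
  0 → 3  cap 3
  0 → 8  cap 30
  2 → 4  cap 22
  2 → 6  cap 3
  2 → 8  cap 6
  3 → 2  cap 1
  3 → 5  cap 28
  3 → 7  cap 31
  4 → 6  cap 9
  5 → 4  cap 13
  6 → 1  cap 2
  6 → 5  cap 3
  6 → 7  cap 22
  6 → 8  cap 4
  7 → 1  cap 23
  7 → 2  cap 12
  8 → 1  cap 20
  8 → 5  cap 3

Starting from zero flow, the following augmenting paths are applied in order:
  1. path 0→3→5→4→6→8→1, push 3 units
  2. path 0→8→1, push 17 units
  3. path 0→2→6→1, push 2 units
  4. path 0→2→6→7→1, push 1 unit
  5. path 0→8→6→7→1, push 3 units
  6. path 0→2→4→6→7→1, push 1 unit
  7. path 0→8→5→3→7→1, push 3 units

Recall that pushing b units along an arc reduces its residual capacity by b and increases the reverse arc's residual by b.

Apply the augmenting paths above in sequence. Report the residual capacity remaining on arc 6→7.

Residual capacity of (6,7): 17

after path 1 (0→3→5→4→6→8→1, push 3): res(6,7)=22
after path 2 (0→8→1, push 17): res(6,7)=22
after path 3 (0→2→6→1, push 2): res(6,7)=22
after path 4 (0→2→6→7→1, push 1): res(6,7)=21
after path 5 (0→8→6→7→1, push 3): res(6,7)=18
after path 6 (0→2→4→6→7→1, push 1): res(6,7)=17
after path 7 (0→8→5→3→7→1, push 3): res(6,7)=17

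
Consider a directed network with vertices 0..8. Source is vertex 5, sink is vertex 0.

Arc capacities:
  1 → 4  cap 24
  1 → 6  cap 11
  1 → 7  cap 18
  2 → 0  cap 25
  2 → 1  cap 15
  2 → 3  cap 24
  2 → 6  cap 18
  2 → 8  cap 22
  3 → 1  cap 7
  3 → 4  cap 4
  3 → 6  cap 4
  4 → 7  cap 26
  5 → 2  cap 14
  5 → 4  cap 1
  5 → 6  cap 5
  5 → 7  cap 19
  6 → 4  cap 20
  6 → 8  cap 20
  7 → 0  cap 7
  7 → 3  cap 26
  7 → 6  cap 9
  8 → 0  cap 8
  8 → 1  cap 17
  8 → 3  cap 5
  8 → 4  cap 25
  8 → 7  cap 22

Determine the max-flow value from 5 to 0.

augment #1: 5→2→0 bottleneck 14, total now 14
augment #2: 5→7→0 bottleneck 7, total now 21
augment #3: 5→6→8→0 bottleneck 5, total now 26
augment #4: 5→7→6→8→0 bottleneck 3, total now 29

Maximum flow value: 29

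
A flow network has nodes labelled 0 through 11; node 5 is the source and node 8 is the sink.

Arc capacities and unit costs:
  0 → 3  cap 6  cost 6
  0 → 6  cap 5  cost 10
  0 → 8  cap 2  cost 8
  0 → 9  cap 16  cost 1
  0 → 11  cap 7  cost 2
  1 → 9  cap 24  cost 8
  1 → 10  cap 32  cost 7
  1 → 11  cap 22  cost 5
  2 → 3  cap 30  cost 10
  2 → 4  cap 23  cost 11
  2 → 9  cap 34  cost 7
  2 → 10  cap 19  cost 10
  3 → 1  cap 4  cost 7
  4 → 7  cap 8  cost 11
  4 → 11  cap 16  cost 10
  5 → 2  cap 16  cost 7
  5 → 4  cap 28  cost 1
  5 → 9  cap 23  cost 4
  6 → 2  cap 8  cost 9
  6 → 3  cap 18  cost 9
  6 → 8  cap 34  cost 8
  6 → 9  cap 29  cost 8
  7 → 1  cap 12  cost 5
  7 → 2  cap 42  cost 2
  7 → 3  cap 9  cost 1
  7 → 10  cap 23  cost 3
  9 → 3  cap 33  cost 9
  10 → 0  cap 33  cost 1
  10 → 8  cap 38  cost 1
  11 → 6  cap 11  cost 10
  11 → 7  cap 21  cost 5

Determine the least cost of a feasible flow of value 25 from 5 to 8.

shortest-cost path #1: 5→4→7→10→8 push 8 @ unit cost 16 (adds 128)
shortest-cost path #2: 5→2→10→8 push 16 @ unit cost 18 (adds 288)
shortest-cost path #3: 5→4→11→7→10→8 push 1 @ unit cost 20 (adds 20)
total cost = 436

Minimum cost for 25 units: 436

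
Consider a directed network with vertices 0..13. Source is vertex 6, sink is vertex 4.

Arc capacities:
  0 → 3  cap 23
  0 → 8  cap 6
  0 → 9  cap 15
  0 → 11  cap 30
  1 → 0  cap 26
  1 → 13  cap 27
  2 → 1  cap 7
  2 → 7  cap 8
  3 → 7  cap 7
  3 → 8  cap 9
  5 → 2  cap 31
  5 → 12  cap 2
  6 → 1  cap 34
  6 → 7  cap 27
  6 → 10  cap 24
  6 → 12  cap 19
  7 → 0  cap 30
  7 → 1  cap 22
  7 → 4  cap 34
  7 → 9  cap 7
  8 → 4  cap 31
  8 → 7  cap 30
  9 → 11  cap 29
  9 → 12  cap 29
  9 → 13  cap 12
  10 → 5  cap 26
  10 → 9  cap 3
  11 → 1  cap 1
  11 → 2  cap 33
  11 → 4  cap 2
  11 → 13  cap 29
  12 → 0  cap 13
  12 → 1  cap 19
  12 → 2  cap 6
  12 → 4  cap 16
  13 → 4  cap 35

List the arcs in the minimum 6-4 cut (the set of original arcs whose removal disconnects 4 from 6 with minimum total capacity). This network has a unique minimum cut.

Min-cut arcs: {(2,1), (2,7), (5,12), (6,1), (6,7), (6,12), (10,9)} (total capacity 100)

augment #1: 6→7→4 push 27
augment #2: 6→12→4 push 16
augment #3: 6→1→13→4 push 27
augment #4: 6→1→0→8→4 push 6
augment #5: 6→1→0→11→4 push 1
augment #6: 6→10→9→11→4 push 1
augment #7: 6→10→9→13→4 push 2
augment #8: 6→12→2→7→4 push 3
augment #9: 6→10→5→2→7→4 push 4
augment #10: 6→10→5→2→7→9→13→4 push 1
augment #11: 6→10→5→12→0→3→8→4 push 2
augment #12: 6→10→5→2→1→0→3→8→4 push 7
augment #13: 6→10→5→2→12→0→9→13→4 push 3
max flow = 100; residual-reachable set from 6 gives S-side
cut edges (S→T): {(2,1), (2,7), (5,12), (6,1), (6,7), (6,12), (10,9)} total cap 100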